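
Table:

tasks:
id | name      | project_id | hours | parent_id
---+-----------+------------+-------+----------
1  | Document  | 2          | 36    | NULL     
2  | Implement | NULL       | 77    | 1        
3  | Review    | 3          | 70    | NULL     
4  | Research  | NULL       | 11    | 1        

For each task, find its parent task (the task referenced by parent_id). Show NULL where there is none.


This is a self-join: tasks is joined to a second copy of itself, matching each row's parent_id to another row's id. Use LEFT JOIN so rows with parent_id=NULL are kept.
  - task 1 (Document): parent_id=NULL -> NULL
  - task 2 (Implement): parent_id=1 -> Document
  - task 3 (Review): parent_id=NULL -> NULL
  - task 4 (Research): parent_id=1 -> Document

SQL:
SELECT a.name AS item, b.name AS parent
FROM tasks a
LEFT JOIN tasks b ON a.parent_id = b.id

Result:
item      | parent  
----------+---------
Document  | NULL    
Implement | Document
Review    | NULL    
Research  | Document


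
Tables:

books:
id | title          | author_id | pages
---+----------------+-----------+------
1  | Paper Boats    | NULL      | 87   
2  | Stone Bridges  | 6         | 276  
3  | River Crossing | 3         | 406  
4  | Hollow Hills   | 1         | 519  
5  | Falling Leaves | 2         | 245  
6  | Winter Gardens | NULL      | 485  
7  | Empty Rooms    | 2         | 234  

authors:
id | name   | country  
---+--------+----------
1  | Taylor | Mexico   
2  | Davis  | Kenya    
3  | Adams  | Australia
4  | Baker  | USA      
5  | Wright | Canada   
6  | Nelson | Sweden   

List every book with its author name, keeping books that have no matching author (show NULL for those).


LEFT JOIN keeps every row from books (the left table); where author_id has no match in authors, the author columns become NULL. Walk through each book:
  - book 1 (Paper Boats): author_id=NULL, no match -> kept with NULL
  - book 2 (Stone Bridges): author_id=6 -> matches Nelson
  - book 3 (River Crossing): author_id=3 -> matches Adams
  - book 4 (Hollow Hills): author_id=1 -> matches Taylor
  - book 5 (Falling Leaves): author_id=2 -> matches Davis
  - book 6 (Winter Gardens): author_id=NULL, no match -> kept with NULL
  - book 7 (Empty Rooms): author_id=2 -> matches Davis
All 7 rows appear; 2 have NULL author.

SQL:
SELECT a.title, b.name AS author
FROM books a
LEFT JOIN authors b ON a.author_id = b.id

Result:
title          | author
---------------+-------
Paper Boats    | NULL  
Stone Bridges  | Nelson
River Crossing | Adams 
Hollow Hills   | Taylor
Falling Leaves | Davis 
Winter Gardens | NULL  
Empty Rooms    | Davis 


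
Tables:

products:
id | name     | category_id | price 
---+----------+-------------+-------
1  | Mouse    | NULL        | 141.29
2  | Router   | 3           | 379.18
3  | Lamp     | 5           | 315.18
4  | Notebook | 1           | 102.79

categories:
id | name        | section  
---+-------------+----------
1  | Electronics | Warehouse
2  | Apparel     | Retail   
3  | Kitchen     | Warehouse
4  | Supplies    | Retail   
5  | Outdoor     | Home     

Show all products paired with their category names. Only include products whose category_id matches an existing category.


INNER JOIN keeps only products rows whose category_id matches an id in categories. Walk through each product:
  - product 1 (Mouse): category_id=NULL, no match -> dropped
  - product 2 (Router): category_id=3 -> matches Kitchen
  - product 3 (Lamp): category_id=5 -> matches Outdoor
  - product 4 (Notebook): category_id=1 -> matches Electronics
So 1 of 4 rows is dropped.

SQL:
SELECT a.name, b.name AS category
FROM products a
INNER JOIN categories b ON a.category_id = b.id

Result:
name     | category   
---------+------------
Router   | Kitchen    
Lamp     | Outdoor    
Notebook | Electronics


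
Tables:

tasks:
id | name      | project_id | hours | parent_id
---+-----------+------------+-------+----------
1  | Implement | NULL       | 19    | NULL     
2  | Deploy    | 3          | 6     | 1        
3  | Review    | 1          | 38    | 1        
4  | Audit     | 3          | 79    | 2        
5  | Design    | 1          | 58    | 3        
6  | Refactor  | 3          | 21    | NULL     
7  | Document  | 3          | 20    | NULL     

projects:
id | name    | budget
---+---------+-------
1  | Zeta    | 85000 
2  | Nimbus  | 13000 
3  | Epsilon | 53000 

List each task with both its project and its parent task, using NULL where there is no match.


Two LEFT JOINs from the same base table tasks: one to projects via project_id, one to tasks itself via parent_id. Both are LEFT so every task is preserved.
Match against projects:
  - task 1 (Implement): project_id=NULL, no match -> kept with NULL
  - task 2 (Deploy): project_id=3 -> matches Epsilon
  - task 3 (Review): project_id=1 -> matches Zeta
  - task 4 (Audit): project_id=3 -> matches Epsilon
  - task 5 (Design): project_id=1 -> matches Zeta
  - task 6 (Refactor): project_id=3 -> matches Epsilon
  - task 7 (Document): project_id=3 -> matches Epsilon
Match against tasks (self):
  - task 1 (Implement): parent_id=NULL -> NULL
  - task 2 (Deploy): parent_id=1 -> Implement
  - task 3 (Review): parent_id=1 -> Implement
  - task 4 (Audit): parent_id=2 -> Deploy
  - task 5 (Design): parent_id=3 -> Review
  - task 6 (Refactor): parent_id=NULL -> NULL
  - task 7 (Document): parent_id=NULL -> NULL

SQL:
SELECT a.name, b.name AS project, c.name AS parent
FROM tasks a
LEFT JOIN projects b ON a.project_id = b.id
LEFT JOIN tasks c ON a.parent_id = c.id

Result:
name      | project | parent   
----------+---------+----------
Implement | NULL    | NULL     
Deploy    | Epsilon | Implement
Review    | Zeta    | Implement
Audit     | Epsilon | Deploy   
Design    | Zeta    | Review   
Refactor  | Epsilon | NULL     
Document  | Epsilon | NULL     


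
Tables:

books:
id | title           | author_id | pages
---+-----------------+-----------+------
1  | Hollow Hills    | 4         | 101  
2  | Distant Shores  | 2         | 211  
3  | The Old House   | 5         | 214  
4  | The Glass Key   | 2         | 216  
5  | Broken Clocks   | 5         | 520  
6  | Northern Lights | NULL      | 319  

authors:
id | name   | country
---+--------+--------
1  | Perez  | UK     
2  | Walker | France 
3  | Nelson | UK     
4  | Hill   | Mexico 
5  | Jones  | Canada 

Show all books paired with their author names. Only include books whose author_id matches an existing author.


INNER JOIN keeps only books rows whose author_id matches an id in authors. Walk through each book:
  - book 1 (Hollow Hills): author_id=4 -> matches Hill
  - book 2 (Distant Shores): author_id=2 -> matches Walker
  - book 3 (The Old House): author_id=5 -> matches Jones
  - book 4 (The Glass Key): author_id=2 -> matches Walker
  - book 5 (Broken Clocks): author_id=5 -> matches Jones
  - book 6 (Northern Lights): author_id=NULL, no match -> dropped
So 1 of 6 rows is dropped.

SQL:
SELECT a.title, b.name AS author
FROM books a
INNER JOIN authors b ON a.author_id = b.id

Result:
title          | author
---------------+-------
Hollow Hills   | Hill  
Distant Shores | Walker
The Old House  | Jones 
The Glass Key  | Walker
Broken Clocks  | Jones 


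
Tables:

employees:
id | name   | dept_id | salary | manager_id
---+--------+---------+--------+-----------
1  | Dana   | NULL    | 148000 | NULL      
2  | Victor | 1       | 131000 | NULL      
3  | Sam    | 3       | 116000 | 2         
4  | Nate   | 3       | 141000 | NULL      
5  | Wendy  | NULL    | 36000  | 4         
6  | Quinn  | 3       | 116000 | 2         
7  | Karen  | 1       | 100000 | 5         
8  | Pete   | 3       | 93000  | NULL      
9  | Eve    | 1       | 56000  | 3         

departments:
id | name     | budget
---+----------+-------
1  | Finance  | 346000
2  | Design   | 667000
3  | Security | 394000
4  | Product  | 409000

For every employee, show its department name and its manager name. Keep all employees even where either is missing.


Two LEFT JOINs from the same base table employees: one to departments via dept_id, one to employees itself via manager_id. Both are LEFT so every employee is preserved.
Match against departments:
  - employee 1 (Dana): dept_id=NULL, no match -> kept with NULL
  - employee 2 (Victor): dept_id=1 -> matches Finance
  - employee 3 (Sam): dept_id=3 -> matches Security
  - employee 4 (Nate): dept_id=3 -> matches Security
  - employee 5 (Wendy): dept_id=NULL, no match -> kept with NULL
  - employee 6 (Quinn): dept_id=3 -> matches Security
  - employee 7 (Karen): dept_id=1 -> matches Finance
  - employee 8 (Pete): dept_id=3 -> matches Security
  - employee 9 (Eve): dept_id=1 -> matches Finance
Match against employees (self):
  - employee 1 (Dana): manager_id=NULL -> NULL
  - employee 2 (Victor): manager_id=NULL -> NULL
  - employee 3 (Sam): manager_id=2 -> Victor
  - employee 4 (Nate): manager_id=NULL -> NULL
  - employee 5 (Wendy): manager_id=4 -> Nate
  - employee 6 (Quinn): manager_id=2 -> Victor
  - employee 7 (Karen): manager_id=5 -> Wendy
  - employee 8 (Pete): manager_id=NULL -> NULL
  - employee 9 (Eve): manager_id=3 -> Sam

SQL:
SELECT a.name, b.name AS department, c.name AS manager
FROM employees a
LEFT JOIN departments b ON a.dept_id = b.id
LEFT JOIN employees c ON a.manager_id = c.id

Result:
name   | department | manager
-------+------------+--------
Dana   | NULL       | NULL   
Victor | Finance    | NULL   
Sam    | Security   | Victor 
Nate   | Security   | NULL   
Wendy  | NULL       | Nate   
Quinn  | Security   | Victor 
Karen  | Finance    | Wendy  
Pete   | Security   | NULL   
Eve    | Finance    | Sam    


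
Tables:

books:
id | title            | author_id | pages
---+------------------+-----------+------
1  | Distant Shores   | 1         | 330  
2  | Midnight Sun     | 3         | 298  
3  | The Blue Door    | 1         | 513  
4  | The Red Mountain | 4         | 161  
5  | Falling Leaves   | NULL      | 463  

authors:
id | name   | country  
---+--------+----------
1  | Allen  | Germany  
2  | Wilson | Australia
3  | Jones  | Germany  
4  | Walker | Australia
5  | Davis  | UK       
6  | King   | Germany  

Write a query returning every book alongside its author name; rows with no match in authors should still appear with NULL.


LEFT JOIN keeps every row from books (the left table); where author_id has no match in authors, the author columns become NULL. Walk through each book:
  - book 1 (Distant Shores): author_id=1 -> matches Allen
  - book 2 (Midnight Sun): author_id=3 -> matches Jones
  - book 3 (The Blue Door): author_id=1 -> matches Allen
  - book 4 (The Red Mountain): author_id=4 -> matches Walker
  - book 5 (Falling Leaves): author_id=NULL, no match -> kept with NULL
All 5 rows appear; 1 has NULL author.

SQL:
SELECT a.title, b.name AS author
FROM books a
LEFT JOIN authors b ON a.author_id = b.id

Result:
title            | author
-----------------+-------
Distant Shores   | Allen 
Midnight Sun     | Jones 
The Blue Door    | Allen 
The Red Mountain | Walker
Falling Leaves   | NULL  


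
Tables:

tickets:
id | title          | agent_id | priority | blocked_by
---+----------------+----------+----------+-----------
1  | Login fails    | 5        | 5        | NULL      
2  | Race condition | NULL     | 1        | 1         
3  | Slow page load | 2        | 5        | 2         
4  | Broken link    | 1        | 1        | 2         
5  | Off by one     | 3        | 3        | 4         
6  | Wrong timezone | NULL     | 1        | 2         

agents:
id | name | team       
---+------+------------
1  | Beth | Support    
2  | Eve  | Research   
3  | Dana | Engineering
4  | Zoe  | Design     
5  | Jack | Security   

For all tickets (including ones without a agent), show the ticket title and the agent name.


LEFT JOIN keeps every row from tickets (the left table); where agent_id has no match in agents, the agent columns become NULL. Walk through each ticket:
  - ticket 1 (Login fails): agent_id=5 -> matches Jack
  - ticket 2 (Race condition): agent_id=NULL, no match -> kept with NULL
  - ticket 3 (Slow page load): agent_id=2 -> matches Eve
  - ticket 4 (Broken link): agent_id=1 -> matches Beth
  - ticket 5 (Off by one): agent_id=3 -> matches Dana
  - ticket 6 (Wrong timezone): agent_id=NULL, no match -> kept with NULL
All 6 rows appear; 2 have NULL agent.

SQL:
SELECT a.title, b.name AS agent
FROM tickets a
LEFT JOIN agents b ON a.agent_id = b.id

Result:
title          | agent
---------------+------
Login fails    | Jack 
Race condition | NULL 
Slow page load | Eve  
Broken link    | Beth 
Off by one     | Dana 
Wrong timezone | NULL 


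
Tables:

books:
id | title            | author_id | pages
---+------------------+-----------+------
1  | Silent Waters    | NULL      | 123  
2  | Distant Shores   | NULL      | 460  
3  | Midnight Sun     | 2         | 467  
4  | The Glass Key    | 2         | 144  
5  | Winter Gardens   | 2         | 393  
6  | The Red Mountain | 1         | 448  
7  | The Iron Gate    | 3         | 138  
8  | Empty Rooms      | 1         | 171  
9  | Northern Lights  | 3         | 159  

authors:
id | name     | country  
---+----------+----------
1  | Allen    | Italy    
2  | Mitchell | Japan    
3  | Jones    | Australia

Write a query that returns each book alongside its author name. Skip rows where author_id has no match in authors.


INNER JOIN keeps only books rows whose author_id matches an id in authors. Walk through each book:
  - book 1 (Silent Waters): author_id=NULL, no match -> dropped
  - book 2 (Distant Shores): author_id=NULL, no match -> dropped
  - book 3 (Midnight Sun): author_id=2 -> matches Mitchell
  - book 4 (The Glass Key): author_id=2 -> matches Mitchell
  - book 5 (Winter Gardens): author_id=2 -> matches Mitchell
  - book 6 (The Red Mountain): author_id=1 -> matches Allen
  - book 7 (The Iron Gate): author_id=3 -> matches Jones
  - book 8 (Empty Rooms): author_id=1 -> matches Allen
  - book 9 (Northern Lights): author_id=3 -> matches Jones
So 2 of 9 rows are dropped.

SQL:
SELECT a.title, b.name AS author
FROM books a
INNER JOIN authors b ON a.author_id = b.id

Result:
title            | author  
-----------------+---------
Midnight Sun     | Mitchell
The Glass Key    | Mitchell
Winter Gardens   | Mitchell
The Red Mountain | Allen   
The Iron Gate    | Jones   
Empty Rooms      | Allen   
Northern Lights  | Jones   


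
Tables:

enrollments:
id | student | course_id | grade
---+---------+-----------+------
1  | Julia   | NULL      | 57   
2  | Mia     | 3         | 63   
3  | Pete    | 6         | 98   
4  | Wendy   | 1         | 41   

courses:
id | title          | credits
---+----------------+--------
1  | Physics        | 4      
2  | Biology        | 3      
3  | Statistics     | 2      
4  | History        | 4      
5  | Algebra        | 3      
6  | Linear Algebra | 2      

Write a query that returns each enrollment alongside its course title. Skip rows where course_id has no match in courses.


INNER JOIN keeps only enrollments rows whose course_id matches an id in courses. Walk through each enrollment:
  - enrollment 1 (Julia): course_id=NULL, no match -> dropped
  - enrollment 2 (Mia): course_id=3 -> matches Statistics
  - enrollment 3 (Pete): course_id=6 -> matches Linear Algebra
  - enrollment 4 (Wendy): course_id=1 -> matches Physics
So 1 of 4 rows is dropped.

SQL:
SELECT a.student, b.title AS course
FROM enrollments a
INNER JOIN courses b ON a.course_id = b.id

Result:
student | course        
--------+---------------
Mia     | Statistics    
Pete    | Linear Algebra
Wendy   | Physics       


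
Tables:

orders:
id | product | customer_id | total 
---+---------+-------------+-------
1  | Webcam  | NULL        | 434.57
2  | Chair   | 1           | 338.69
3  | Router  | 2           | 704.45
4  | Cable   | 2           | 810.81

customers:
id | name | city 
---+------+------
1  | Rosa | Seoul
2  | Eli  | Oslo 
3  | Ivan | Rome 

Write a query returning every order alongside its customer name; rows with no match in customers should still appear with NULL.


LEFT JOIN keeps every row from orders (the left table); where customer_id has no match in customers, the customer columns become NULL. Walk through each order:
  - order 1 (Webcam): customer_id=NULL, no match -> kept with NULL
  - order 2 (Chair): customer_id=1 -> matches Rosa
  - order 3 (Router): customer_id=2 -> matches Eli
  - order 4 (Cable): customer_id=2 -> matches Eli
All 4 rows appear; 1 has NULL customer.

SQL:
SELECT a.product, b.name AS customer
FROM orders a
LEFT JOIN customers b ON a.customer_id = b.id

Result:
product | customer
--------+---------
Webcam  | NULL    
Chair   | Rosa    
Router  | Eli     
Cable   | Eli     


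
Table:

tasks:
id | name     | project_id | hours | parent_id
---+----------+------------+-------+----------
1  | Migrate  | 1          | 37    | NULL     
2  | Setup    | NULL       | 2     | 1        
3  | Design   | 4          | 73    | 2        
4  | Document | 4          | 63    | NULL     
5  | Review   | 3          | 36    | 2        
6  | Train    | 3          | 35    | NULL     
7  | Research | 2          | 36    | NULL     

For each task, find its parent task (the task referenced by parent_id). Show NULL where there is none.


This is a self-join: tasks is joined to a second copy of itself, matching each row's parent_id to another row's id. Use LEFT JOIN so rows with parent_id=NULL are kept.
  - task 1 (Migrate): parent_id=NULL -> NULL
  - task 2 (Setup): parent_id=1 -> Migrate
  - task 3 (Design): parent_id=2 -> Setup
  - task 4 (Document): parent_id=NULL -> NULL
  - task 5 (Review): parent_id=2 -> Setup
  - task 6 (Train): parent_id=NULL -> NULL
  - task 7 (Research): parent_id=NULL -> NULL

SQL:
SELECT a.name AS item, b.name AS parent
FROM tasks a
LEFT JOIN tasks b ON a.parent_id = b.id

Result:
item     | parent 
---------+--------
Migrate  | NULL   
Setup    | Migrate
Design   | Setup  
Document | NULL   
Review   | Setup  
Train    | NULL   
Research | NULL   


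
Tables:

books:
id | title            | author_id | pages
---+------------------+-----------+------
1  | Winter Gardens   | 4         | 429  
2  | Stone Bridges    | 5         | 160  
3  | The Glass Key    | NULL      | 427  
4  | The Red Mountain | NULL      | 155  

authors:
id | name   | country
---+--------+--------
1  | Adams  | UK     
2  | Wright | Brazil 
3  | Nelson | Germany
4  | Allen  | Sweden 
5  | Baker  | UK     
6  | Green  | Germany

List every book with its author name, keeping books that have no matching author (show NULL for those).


LEFT JOIN keeps every row from books (the left table); where author_id has no match in authors, the author columns become NULL. Walk through each book:
  - book 1 (Winter Gardens): author_id=4 -> matches Allen
  - book 2 (Stone Bridges): author_id=5 -> matches Baker
  - book 3 (The Glass Key): author_id=NULL, no match -> kept with NULL
  - book 4 (The Red Mountain): author_id=NULL, no match -> kept with NULL
All 4 rows appear; 2 have NULL author.

SQL:
SELECT a.title, b.name AS author
FROM books a
LEFT JOIN authors b ON a.author_id = b.id

Result:
title            | author
-----------------+-------
Winter Gardens   | Allen 
Stone Bridges    | Baker 
The Glass Key    | NULL  
The Red Mountain | NULL  


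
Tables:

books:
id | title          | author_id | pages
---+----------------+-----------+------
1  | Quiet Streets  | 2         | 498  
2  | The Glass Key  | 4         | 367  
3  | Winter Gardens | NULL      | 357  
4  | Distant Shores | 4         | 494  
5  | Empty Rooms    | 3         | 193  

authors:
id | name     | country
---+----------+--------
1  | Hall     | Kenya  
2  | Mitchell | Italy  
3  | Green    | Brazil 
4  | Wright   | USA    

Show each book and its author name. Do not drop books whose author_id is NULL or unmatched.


LEFT JOIN keeps every row from books (the left table); where author_id has no match in authors, the author columns become NULL. Walk through each book:
  - book 1 (Quiet Streets): author_id=2 -> matches Mitchell
  - book 2 (The Glass Key): author_id=4 -> matches Wright
  - book 3 (Winter Gardens): author_id=NULL, no match -> kept with NULL
  - book 4 (Distant Shores): author_id=4 -> matches Wright
  - book 5 (Empty Rooms): author_id=3 -> matches Green
All 5 rows appear; 1 has NULL author.

SQL:
SELECT a.title, b.name AS author
FROM books a
LEFT JOIN authors b ON a.author_id = b.id

Result:
title          | author  
---------------+---------
Quiet Streets  | Mitchell
The Glass Key  | Wright  
Winter Gardens | NULL    
Distant Shores | Wright  
Empty Rooms    | Green   


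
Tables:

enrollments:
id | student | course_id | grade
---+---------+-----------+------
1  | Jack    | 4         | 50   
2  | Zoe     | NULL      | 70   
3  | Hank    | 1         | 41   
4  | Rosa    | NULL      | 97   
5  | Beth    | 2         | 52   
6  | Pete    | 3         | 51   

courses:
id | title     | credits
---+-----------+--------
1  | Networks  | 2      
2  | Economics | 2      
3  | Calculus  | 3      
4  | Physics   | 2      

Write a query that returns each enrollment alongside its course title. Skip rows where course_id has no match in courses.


INNER JOIN keeps only enrollments rows whose course_id matches an id in courses. Walk through each enrollment:
  - enrollment 1 (Jack): course_id=4 -> matches Physics
  - enrollment 2 (Zoe): course_id=NULL, no match -> dropped
  - enrollment 3 (Hank): course_id=1 -> matches Networks
  - enrollment 4 (Rosa): course_id=NULL, no match -> dropped
  - enrollment 5 (Beth): course_id=2 -> matches Economics
  - enrollment 6 (Pete): course_id=3 -> matches Calculus
So 2 of 6 rows are dropped.

SQL:
SELECT a.student, b.title AS course
FROM enrollments a
INNER JOIN courses b ON a.course_id = b.id

Result:
student | course   
--------+----------
Jack    | Physics  
Hank    | Networks 
Beth    | Economics
Pete    | Calculus 


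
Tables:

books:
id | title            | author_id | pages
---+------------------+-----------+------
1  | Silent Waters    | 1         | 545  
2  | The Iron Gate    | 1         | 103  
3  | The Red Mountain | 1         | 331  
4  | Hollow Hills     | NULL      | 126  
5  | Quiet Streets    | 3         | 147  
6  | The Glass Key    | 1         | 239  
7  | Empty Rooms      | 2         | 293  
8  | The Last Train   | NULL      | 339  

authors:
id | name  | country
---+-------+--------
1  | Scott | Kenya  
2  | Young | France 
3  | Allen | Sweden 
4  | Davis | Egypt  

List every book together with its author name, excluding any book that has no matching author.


INNER JOIN keeps only books rows whose author_id matches an id in authors. Walk through each book:
  - book 1 (Silent Waters): author_id=1 -> matches Scott
  - book 2 (The Iron Gate): author_id=1 -> matches Scott
  - book 3 (The Red Mountain): author_id=1 -> matches Scott
  - book 4 (Hollow Hills): author_id=NULL, no match -> dropped
  - book 5 (Quiet Streets): author_id=3 -> matches Allen
  - book 6 (The Glass Key): author_id=1 -> matches Scott
  - book 7 (Empty Rooms): author_id=2 -> matches Young
  - book 8 (The Last Train): author_id=NULL, no match -> dropped
So 2 of 8 rows are dropped.

SQL:
SELECT a.title, b.name AS author
FROM books a
INNER JOIN authors b ON a.author_id = b.id

Result:
title            | author
-----------------+-------
Silent Waters    | Scott 
The Iron Gate    | Scott 
The Red Mountain | Scott 
Quiet Streets    | Allen 
The Glass Key    | Scott 
Empty Rooms      | Young 


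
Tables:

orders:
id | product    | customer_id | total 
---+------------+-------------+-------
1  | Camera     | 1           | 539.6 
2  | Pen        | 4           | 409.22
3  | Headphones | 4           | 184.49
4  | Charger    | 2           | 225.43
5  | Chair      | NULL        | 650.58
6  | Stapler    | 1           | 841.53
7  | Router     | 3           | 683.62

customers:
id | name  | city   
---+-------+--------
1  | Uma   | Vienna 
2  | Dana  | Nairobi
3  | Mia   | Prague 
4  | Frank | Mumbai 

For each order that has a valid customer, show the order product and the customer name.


INNER JOIN keeps only orders rows whose customer_id matches an id in customers. Walk through each order:
  - order 1 (Camera): customer_id=1 -> matches Uma
  - order 2 (Pen): customer_id=4 -> matches Frank
  - order 3 (Headphones): customer_id=4 -> matches Frank
  - order 4 (Charger): customer_id=2 -> matches Dana
  - order 5 (Chair): customer_id=NULL, no match -> dropped
  - order 6 (Stapler): customer_id=1 -> matches Uma
  - order 7 (Router): customer_id=3 -> matches Mia
So 1 of 7 rows is dropped.

SQL:
SELECT a.product, b.name AS customer
FROM orders a
INNER JOIN customers b ON a.customer_id = b.id

Result:
product    | customer
-----------+---------
Camera     | Uma     
Pen        | Frank   
Headphones | Frank   
Charger    | Dana    
Stapler    | Uma     
Router     | Mia     


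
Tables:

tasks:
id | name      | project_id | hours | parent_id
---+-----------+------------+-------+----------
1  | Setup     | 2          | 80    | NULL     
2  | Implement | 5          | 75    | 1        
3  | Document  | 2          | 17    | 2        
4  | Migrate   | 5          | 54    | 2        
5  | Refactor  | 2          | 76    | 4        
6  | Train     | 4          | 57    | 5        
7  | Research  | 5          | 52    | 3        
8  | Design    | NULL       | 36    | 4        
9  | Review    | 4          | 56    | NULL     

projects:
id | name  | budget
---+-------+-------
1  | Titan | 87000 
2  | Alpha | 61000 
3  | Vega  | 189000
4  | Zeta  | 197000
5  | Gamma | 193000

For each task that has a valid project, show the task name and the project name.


INNER JOIN keeps only tasks rows whose project_id matches an id in projects. Walk through each task:
  - task 1 (Setup): project_id=2 -> matches Alpha
  - task 2 (Implement): project_id=5 -> matches Gamma
  - task 3 (Document): project_id=2 -> matches Alpha
  - task 4 (Migrate): project_id=5 -> matches Gamma
  - task 5 (Refactor): project_id=2 -> matches Alpha
  - task 6 (Train): project_id=4 -> matches Zeta
  - task 7 (Research): project_id=5 -> matches Gamma
  - task 8 (Design): project_id=NULL, no match -> dropped
  - task 9 (Review): project_id=4 -> matches Zeta
So 1 of 9 rows is dropped.

SQL:
SELECT a.name, b.name AS project
FROM tasks a
INNER JOIN projects b ON a.project_id = b.id

Result:
name      | project
----------+--------
Setup     | Alpha  
Implement | Gamma  
Document  | Alpha  
Migrate   | Gamma  
Refactor  | Alpha  
Train     | Zeta   
Research  | Gamma  
Review    | Zeta   


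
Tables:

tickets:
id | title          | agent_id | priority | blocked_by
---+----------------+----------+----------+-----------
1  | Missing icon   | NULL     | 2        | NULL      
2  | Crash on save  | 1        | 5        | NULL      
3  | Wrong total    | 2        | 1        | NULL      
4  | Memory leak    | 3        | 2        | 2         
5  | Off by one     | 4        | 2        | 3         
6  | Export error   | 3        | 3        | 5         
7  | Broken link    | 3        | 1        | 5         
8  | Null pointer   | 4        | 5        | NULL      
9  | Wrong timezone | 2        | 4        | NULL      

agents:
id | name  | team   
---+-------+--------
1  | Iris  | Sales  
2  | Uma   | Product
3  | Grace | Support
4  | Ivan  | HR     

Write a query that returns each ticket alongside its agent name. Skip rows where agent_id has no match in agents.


INNER JOIN keeps only tickets rows whose agent_id matches an id in agents. Walk through each ticket:
  - ticket 1 (Missing icon): agent_id=NULL, no match -> dropped
  - ticket 2 (Crash on save): agent_id=1 -> matches Iris
  - ticket 3 (Wrong total): agent_id=2 -> matches Uma
  - ticket 4 (Memory leak): agent_id=3 -> matches Grace
  - ticket 5 (Off by one): agent_id=4 -> matches Ivan
  - ticket 6 (Export error): agent_id=3 -> matches Grace
  - ticket 7 (Broken link): agent_id=3 -> matches Grace
  - ticket 8 (Null pointer): agent_id=4 -> matches Ivan
  - ticket 9 (Wrong timezone): agent_id=2 -> matches Uma
So 1 of 9 rows is dropped.

SQL:
SELECT a.title, b.name AS agent
FROM tickets a
INNER JOIN agents b ON a.agent_id = b.id

Result:
title          | agent
---------------+------
Crash on save  | Iris 
Wrong total    | Uma  
Memory leak    | Grace
Off by one     | Ivan 
Export error   | Grace
Broken link    | Grace
Null pointer   | Ivan 
Wrong timezone | Uma  


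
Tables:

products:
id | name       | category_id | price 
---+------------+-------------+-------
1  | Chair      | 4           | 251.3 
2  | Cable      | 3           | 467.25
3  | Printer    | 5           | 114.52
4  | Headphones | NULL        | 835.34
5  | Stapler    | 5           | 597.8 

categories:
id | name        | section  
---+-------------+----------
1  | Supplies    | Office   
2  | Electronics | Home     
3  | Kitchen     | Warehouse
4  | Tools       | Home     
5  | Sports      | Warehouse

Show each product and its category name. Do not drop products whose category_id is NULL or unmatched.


LEFT JOIN keeps every row from products (the left table); where category_id has no match in categories, the category columns become NULL. Walk through each product:
  - product 1 (Chair): category_id=4 -> matches Tools
  - product 2 (Cable): category_id=3 -> matches Kitchen
  - product 3 (Printer): category_id=5 -> matches Sports
  - product 4 (Headphones): category_id=NULL, no match -> kept with NULL
  - product 5 (Stapler): category_id=5 -> matches Sports
All 5 rows appear; 1 has NULL category.

SQL:
SELECT a.name, b.name AS category
FROM products a
LEFT JOIN categories b ON a.category_id = b.id

Result:
name       | category
-----------+---------
Chair      | Tools   
Cable      | Kitchen 
Printer    | Sports  
Headphones | NULL    
Stapler    | Sports  


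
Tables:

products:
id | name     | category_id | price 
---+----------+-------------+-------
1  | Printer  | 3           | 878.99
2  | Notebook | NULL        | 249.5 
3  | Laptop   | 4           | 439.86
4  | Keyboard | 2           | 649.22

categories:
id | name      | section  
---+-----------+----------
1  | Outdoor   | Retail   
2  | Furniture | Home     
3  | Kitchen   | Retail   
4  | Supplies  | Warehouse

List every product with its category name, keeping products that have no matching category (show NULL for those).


LEFT JOIN keeps every row from products (the left table); where category_id has no match in categories, the category columns become NULL. Walk through each product:
  - product 1 (Printer): category_id=3 -> matches Kitchen
  - product 2 (Notebook): category_id=NULL, no match -> kept with NULL
  - product 3 (Laptop): category_id=4 -> matches Supplies
  - product 4 (Keyboard): category_id=2 -> matches Furniture
All 4 rows appear; 1 has NULL category.

SQL:
SELECT a.name, b.name AS category
FROM products a
LEFT JOIN categories b ON a.category_id = b.id

Result:
name     | category 
---------+----------
Printer  | Kitchen  
Notebook | NULL     
Laptop   | Supplies 
Keyboard | Furniture


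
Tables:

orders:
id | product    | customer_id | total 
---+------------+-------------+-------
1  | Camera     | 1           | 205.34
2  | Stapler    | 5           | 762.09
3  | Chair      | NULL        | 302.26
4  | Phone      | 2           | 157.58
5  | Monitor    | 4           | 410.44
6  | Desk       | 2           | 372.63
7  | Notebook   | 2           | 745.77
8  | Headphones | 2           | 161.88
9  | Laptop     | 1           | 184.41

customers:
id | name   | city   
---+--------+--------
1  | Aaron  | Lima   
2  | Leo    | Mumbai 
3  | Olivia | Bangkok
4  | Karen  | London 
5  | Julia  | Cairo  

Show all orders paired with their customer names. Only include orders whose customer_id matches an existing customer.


INNER JOIN keeps only orders rows whose customer_id matches an id in customers. Walk through each order:
  - order 1 (Camera): customer_id=1 -> matches Aaron
  - order 2 (Stapler): customer_id=5 -> matches Julia
  - order 3 (Chair): customer_id=NULL, no match -> dropped
  - order 4 (Phone): customer_id=2 -> matches Leo
  - order 5 (Monitor): customer_id=4 -> matches Karen
  - order 6 (Desk): customer_id=2 -> matches Leo
  - order 7 (Notebook): customer_id=2 -> matches Leo
  - order 8 (Headphones): customer_id=2 -> matches Leo
  - order 9 (Laptop): customer_id=1 -> matches Aaron
So 1 of 9 rows is dropped.

SQL:
SELECT a.product, b.name AS customer
FROM orders a
INNER JOIN customers b ON a.customer_id = b.id

Result:
product    | customer
-----------+---------
Camera     | Aaron   
Stapler    | Julia   
Phone      | Leo     
Monitor    | Karen   
Desk       | Leo     
Notebook   | Leo     
Headphones | Leo     
Laptop     | Aaron   


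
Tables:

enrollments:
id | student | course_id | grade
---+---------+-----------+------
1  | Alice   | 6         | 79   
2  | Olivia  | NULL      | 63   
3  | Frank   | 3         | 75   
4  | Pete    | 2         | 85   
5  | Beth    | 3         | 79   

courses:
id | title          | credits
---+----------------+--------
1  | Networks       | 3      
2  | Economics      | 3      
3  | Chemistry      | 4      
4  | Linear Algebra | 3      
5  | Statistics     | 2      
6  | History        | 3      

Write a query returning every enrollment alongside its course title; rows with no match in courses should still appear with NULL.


LEFT JOIN keeps every row from enrollments (the left table); where course_id has no match in courses, the course columns become NULL. Walk through each enrollment:
  - enrollment 1 (Alice): course_id=6 -> matches History
  - enrollment 2 (Olivia): course_id=NULL, no match -> kept with NULL
  - enrollment 3 (Frank): course_id=3 -> matches Chemistry
  - enrollment 4 (Pete): course_id=2 -> matches Economics
  - enrollment 5 (Beth): course_id=3 -> matches Chemistry
All 5 rows appear; 1 has NULL course.

SQL:
SELECT a.student, b.title AS course
FROM enrollments a
LEFT JOIN courses b ON a.course_id = b.id

Result:
student | course   
--------+----------
Alice   | History  
Olivia  | NULL     
Frank   | Chemistry
Pete    | Economics
Beth    | Chemistry


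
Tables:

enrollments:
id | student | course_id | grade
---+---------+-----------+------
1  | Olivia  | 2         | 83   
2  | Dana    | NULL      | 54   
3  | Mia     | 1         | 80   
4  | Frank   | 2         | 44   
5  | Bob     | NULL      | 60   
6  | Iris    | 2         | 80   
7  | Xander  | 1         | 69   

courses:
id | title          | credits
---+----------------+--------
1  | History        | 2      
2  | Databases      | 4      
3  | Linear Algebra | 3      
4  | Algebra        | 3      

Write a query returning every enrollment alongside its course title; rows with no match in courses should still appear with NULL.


LEFT JOIN keeps every row from enrollments (the left table); where course_id has no match in courses, the course columns become NULL. Walk through each enrollment:
  - enrollment 1 (Olivia): course_id=2 -> matches Databases
  - enrollment 2 (Dana): course_id=NULL, no match -> kept with NULL
  - enrollment 3 (Mia): course_id=1 -> matches History
  - enrollment 4 (Frank): course_id=2 -> matches Databases
  - enrollment 5 (Bob): course_id=NULL, no match -> kept with NULL
  - enrollment 6 (Iris): course_id=2 -> matches Databases
  - enrollment 7 (Xander): course_id=1 -> matches History
All 7 rows appear; 2 have NULL course.

SQL:
SELECT a.student, b.title AS course
FROM enrollments a
LEFT JOIN courses b ON a.course_id = b.id

Result:
student | course   
--------+----------
Olivia  | Databases
Dana    | NULL     
Mia     | History  
Frank   | Databases
Bob     | NULL     
Iris    | Databases
Xander  | History  


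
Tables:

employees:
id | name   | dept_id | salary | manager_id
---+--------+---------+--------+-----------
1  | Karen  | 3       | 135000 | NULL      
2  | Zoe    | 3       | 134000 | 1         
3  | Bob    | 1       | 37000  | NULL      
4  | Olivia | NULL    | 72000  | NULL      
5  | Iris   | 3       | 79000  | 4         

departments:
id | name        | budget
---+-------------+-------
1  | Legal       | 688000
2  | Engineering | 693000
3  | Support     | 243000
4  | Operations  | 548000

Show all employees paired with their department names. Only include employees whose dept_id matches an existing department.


INNER JOIN keeps only employees rows whose dept_id matches an id in departments. Walk through each employee:
  - employee 1 (Karen): dept_id=3 -> matches Support
  - employee 2 (Zoe): dept_id=3 -> matches Support
  - employee 3 (Bob): dept_id=1 -> matches Legal
  - employee 4 (Olivia): dept_id=NULL, no match -> dropped
  - employee 5 (Iris): dept_id=3 -> matches Support
So 1 of 5 rows is dropped.

SQL:
SELECT a.name, b.name AS department
FROM employees a
INNER JOIN departments b ON a.dept_id = b.id

Result:
name  | department
------+-----------
Karen | Support   
Zoe   | Support   
Bob   | Legal     
Iris  | Support   


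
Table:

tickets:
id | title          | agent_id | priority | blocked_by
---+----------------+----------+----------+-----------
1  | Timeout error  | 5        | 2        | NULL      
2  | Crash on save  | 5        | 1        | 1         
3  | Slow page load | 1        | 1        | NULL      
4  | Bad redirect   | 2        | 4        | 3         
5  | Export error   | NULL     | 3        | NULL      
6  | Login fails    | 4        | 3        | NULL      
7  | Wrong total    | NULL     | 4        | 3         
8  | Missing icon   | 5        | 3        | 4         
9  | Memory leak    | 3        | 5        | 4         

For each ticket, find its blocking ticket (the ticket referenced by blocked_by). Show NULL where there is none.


This is a self-join: tickets is joined to a second copy of itself, matching each row's blocked_by to another row's id. Use LEFT JOIN so rows with blocked_by=NULL are kept.
  - ticket 1 (Timeout error): blocked_by=NULL -> NULL
  - ticket 2 (Crash on save): blocked_by=1 -> Timeout error
  - ticket 3 (Slow page load): blocked_by=NULL -> NULL
  - ticket 4 (Bad redirect): blocked_by=3 -> Slow page load
  - ticket 5 (Export error): blocked_by=NULL -> NULL
  - ticket 6 (Login fails): blocked_by=NULL -> NULL
  - ticket 7 (Wrong total): blocked_by=3 -> Slow page load
  - ticket 8 (Missing icon): blocked_by=4 -> Bad redirect
  - ticket 9 (Memory leak): blocked_by=4 -> Bad redirect

SQL:
SELECT a.title AS item, b.title AS blocked_by
FROM tickets a
LEFT JOIN tickets b ON a.blocked_by = b.id

Result:
item           | blocked_by    
---------------+---------------
Timeout error  | NULL          
Crash on save  | Timeout error 
Slow page load | NULL          
Bad redirect   | Slow page load
Export error   | NULL          
Login fails    | NULL          
Wrong total    | Slow page load
Missing icon   | Bad redirect  
Memory leak    | Bad redirect  


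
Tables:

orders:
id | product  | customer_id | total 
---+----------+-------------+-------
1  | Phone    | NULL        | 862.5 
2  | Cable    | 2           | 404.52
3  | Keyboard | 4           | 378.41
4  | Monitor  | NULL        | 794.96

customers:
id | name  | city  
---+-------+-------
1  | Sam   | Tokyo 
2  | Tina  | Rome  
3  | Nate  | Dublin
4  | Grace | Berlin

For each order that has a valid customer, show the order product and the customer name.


INNER JOIN keeps only orders rows whose customer_id matches an id in customers. Walk through each order:
  - order 1 (Phone): customer_id=NULL, no match -> dropped
  - order 2 (Cable): customer_id=2 -> matches Tina
  - order 3 (Keyboard): customer_id=4 -> matches Grace
  - order 4 (Monitor): customer_id=NULL, no match -> dropped
So 2 of 4 rows are dropped.

SQL:
SELECT a.product, b.name AS customer
FROM orders a
INNER JOIN customers b ON a.customer_id = b.id

Result:
product  | customer
---------+---------
Cable    | Tina    
Keyboard | Grace   


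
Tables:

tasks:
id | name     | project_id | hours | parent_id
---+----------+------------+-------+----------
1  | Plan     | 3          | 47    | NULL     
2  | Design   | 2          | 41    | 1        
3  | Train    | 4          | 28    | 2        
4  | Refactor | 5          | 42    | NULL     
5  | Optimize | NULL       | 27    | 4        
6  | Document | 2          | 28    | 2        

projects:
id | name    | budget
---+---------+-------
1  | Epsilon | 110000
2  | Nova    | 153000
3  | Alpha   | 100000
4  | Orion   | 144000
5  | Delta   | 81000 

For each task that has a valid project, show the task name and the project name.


INNER JOIN keeps only tasks rows whose project_id matches an id in projects. Walk through each task:
  - task 1 (Plan): project_id=3 -> matches Alpha
  - task 2 (Design): project_id=2 -> matches Nova
  - task 3 (Train): project_id=4 -> matches Orion
  - task 4 (Refactor): project_id=5 -> matches Delta
  - task 5 (Optimize): project_id=NULL, no match -> dropped
  - task 6 (Document): project_id=2 -> matches Nova
So 1 of 6 rows is dropped.

SQL:
SELECT a.name, b.name AS project
FROM tasks a
INNER JOIN projects b ON a.project_id = b.id

Result:
name     | project
---------+--------
Plan     | Alpha  
Design   | Nova   
Train    | Orion  
Refactor | Delta  
Document | Nova   
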